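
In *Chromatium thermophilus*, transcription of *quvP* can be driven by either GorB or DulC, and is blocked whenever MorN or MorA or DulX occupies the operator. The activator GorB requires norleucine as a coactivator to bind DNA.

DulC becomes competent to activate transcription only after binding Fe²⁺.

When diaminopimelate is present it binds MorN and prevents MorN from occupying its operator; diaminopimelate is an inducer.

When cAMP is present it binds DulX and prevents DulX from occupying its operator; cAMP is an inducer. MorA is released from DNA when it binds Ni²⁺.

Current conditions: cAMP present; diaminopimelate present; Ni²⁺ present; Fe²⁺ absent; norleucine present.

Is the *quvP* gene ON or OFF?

ON

Diaminopimelate is present, so MorN is inactive.
Ni²⁺ is present, so MorA is inactive.
Norleucine is present, so GorB is active.
cAMP is present, so DulX is inactive.
Fe²⁺ is absent, so DulC is inactive.
Activator GorB is present, so *quvP* is transcribed.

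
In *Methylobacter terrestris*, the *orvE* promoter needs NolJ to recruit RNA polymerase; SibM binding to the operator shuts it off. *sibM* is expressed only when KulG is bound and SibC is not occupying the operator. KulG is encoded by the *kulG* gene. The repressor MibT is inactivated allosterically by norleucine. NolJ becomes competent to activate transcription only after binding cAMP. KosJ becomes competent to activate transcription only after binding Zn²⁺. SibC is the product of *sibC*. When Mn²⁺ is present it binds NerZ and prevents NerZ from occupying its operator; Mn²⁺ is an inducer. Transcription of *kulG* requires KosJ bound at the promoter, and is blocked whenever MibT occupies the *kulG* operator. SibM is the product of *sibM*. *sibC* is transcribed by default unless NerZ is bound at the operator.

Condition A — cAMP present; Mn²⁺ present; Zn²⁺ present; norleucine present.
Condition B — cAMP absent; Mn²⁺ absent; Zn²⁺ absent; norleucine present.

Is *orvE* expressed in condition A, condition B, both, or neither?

A only

Condition A:
cAMP is present, so NolJ is active.
Mn²⁺ is present, so NerZ is inactive.
With no repressor bound, *sibC* is transcribed.
So SibC is produced and active.
Zn²⁺ is present, so KosJ is active.
Norleucine is present, so MibT is inactive.
No repressor is bound and KosJ is active, so *kulG* is transcribed.
So KulG is produced and active.
With repressor SibC bound, *sibM* is not transcribed.
So SibM is not produced.
No repressor is bound and NolJ is active, so *orvE* is transcribed.
→ *orvE* is ON in A.
Condition B:
cAMP is absent, so NolJ is inactive.
Mn²⁺ is absent, so NerZ is active.
With repressor NerZ bound, *sibC* is not transcribed.
So SibC is not produced.
Zn²⁺ is absent, so KosJ is inactive.
Norleucine is present, so MibT is inactive.
Required activator KosJ is absent, so *kulG* is not transcribed.
So KulG is not produced.
Required activator KulG is absent, so *sibM* is not transcribed.
So SibM is not produced.
Required activator NolJ is absent, so *orvE* is not transcribed.
→ *orvE* is OFF in B.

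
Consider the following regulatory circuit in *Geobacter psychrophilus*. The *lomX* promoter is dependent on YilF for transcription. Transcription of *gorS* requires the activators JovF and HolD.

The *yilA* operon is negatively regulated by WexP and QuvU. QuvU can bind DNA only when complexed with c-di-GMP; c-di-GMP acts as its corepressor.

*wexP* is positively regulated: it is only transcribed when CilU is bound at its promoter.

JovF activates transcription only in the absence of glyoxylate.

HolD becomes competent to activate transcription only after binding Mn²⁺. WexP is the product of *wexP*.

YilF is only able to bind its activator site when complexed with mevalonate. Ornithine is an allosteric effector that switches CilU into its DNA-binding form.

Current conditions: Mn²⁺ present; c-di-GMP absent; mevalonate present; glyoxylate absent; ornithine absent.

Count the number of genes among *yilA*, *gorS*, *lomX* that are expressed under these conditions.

3

Ornithine is absent, so CilU is inactive.
Required activator CilU is absent, so *wexP* is not transcribed.
So WexP is not produced.
c-di-GMP is absent, so QuvU is inactive.
With no repressor bound, *yilA* is transcribed.
→ *yilA* is ON.
Glyoxylate is absent, so JovF is active.
Mn²⁺ is present, so HolD is active.
No repressor is bound and JovF and HolD are active, so *gorS* is transcribed.
→ *gorS* is ON.
Mevalonate is present, so YilF is active.
No repressor is bound and YilF is active, so *lomX* is transcribed.
→ *lomX* is ON.
3 of the 3 genes are transcribed.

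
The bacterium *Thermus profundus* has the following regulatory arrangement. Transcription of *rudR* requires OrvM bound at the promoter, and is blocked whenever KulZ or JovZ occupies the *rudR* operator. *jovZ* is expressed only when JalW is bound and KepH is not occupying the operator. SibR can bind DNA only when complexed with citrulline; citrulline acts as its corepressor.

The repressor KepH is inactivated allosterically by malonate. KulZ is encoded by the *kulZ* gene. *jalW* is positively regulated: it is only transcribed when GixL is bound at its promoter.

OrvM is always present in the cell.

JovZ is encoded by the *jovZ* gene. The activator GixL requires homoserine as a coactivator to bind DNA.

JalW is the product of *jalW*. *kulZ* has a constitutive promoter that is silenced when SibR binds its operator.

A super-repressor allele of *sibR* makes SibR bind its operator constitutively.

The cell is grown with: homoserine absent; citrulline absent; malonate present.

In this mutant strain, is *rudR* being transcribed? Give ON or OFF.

SibR is constitutively active in this strain.
With repressor SibR bound, *kulZ* is not transcribed.
So KulZ is not produced.
OrvM is produced constitutively and is active.
Malonate is present, so KepH is inactive.
Homoserine is absent, so GixL is inactive.
Required activator GixL is absent, so *jalW* is not transcribed.
So JalW is not produced.
Required activator JalW is absent, so *jovZ* is not transcribed.
So JovZ is not produced.
No repressor is bound and OrvM is active, so *rudR* is transcribed.

ON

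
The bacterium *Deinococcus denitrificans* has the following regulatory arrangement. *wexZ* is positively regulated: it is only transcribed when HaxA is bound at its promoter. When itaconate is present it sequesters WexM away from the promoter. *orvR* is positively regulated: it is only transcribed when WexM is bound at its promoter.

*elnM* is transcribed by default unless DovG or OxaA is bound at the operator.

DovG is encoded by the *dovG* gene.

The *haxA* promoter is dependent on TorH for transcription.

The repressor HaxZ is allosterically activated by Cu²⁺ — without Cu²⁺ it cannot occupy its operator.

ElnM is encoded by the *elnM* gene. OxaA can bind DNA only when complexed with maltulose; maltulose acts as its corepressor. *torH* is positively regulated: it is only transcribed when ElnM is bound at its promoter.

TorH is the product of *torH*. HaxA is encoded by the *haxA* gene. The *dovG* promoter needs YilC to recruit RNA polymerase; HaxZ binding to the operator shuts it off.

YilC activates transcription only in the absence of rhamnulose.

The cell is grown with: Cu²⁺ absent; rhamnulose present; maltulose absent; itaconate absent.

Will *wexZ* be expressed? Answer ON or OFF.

Rhamnulose is present, so YilC is inactive.
Cu²⁺ is absent, so HaxZ is inactive.
Required activator YilC is absent, so *dovG* is not transcribed.
So DovG is not produced.
Maltulose is absent, so OxaA is inactive.
With no repressor bound, *elnM* is transcribed.
So ElnM is produced and active.
No repressor is bound and ElnM is active, so *torH* is transcribed.
So TorH is produced and active.
No repressor is bound and TorH is active, so *haxA* is transcribed.
So HaxA is produced and active.
No repressor is bound and HaxA is active, so *wexZ* is transcribed.

ON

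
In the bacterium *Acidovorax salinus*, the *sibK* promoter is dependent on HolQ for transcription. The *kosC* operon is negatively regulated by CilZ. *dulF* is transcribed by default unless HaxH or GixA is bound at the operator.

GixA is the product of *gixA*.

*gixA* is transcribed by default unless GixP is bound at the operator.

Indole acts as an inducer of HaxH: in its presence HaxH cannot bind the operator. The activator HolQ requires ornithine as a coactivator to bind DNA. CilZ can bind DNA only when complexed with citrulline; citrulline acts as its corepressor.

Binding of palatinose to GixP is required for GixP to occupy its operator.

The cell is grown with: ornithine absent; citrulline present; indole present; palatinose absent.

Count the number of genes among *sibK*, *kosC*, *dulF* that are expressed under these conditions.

Ornithine is absent, so HolQ is inactive.
Required activator HolQ is absent, so *sibK* is not transcribed.
→ *sibK* is OFF.
Citrulline is present, so CilZ is active.
With repressor CilZ bound, *kosC* is not transcribed.
→ *kosC* is OFF.
Indole is present, so HaxH is inactive.
Palatinose is absent, so GixP is inactive.
With no repressor bound, *gixA* is transcribed.
So GixA is produced and active.
With repressor GixA bound, *dulF* is not transcribed.
→ *dulF* is OFF.
0 of the 3 genes are transcribed.

0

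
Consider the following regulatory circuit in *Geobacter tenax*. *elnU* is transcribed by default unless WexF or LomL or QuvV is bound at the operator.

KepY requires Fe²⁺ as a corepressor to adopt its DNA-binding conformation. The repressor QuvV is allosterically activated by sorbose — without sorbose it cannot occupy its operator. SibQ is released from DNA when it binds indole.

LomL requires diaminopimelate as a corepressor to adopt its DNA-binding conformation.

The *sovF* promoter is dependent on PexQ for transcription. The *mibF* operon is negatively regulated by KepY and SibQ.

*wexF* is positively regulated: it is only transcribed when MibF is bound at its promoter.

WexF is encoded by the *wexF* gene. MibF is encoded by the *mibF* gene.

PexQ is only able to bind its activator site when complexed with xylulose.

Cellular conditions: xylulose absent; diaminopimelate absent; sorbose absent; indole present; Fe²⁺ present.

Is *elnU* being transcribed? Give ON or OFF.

Fe²⁺ is present, so KepY is active.
Indole is present, so SibQ is inactive.
With repressor KepY bound, *mibF* is not transcribed.
So MibF is not produced.
Required activator MibF is absent, so *wexF* is not transcribed.
So WexF is not produced.
Diaminopimelate is absent, so LomL is inactive.
Sorbose is absent, so QuvV is inactive.
With no repressor bound, *elnU* is transcribed.

ON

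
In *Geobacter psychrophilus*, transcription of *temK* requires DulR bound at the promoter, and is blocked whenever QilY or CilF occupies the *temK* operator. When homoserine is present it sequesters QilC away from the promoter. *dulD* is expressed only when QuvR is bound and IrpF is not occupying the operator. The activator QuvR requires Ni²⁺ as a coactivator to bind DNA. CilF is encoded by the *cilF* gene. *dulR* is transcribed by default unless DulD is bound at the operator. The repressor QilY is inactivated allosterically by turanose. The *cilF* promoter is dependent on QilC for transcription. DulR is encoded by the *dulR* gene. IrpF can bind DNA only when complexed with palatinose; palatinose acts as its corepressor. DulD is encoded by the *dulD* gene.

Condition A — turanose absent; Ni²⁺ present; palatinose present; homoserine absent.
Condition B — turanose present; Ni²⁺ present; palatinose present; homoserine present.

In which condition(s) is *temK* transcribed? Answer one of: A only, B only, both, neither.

Condition A:
Turanose is absent, so QilY is active.
Ni²⁺ is present, so QuvR is active.
Palatinose is present, so IrpF is active.
With repressor IrpF bound, *dulD* is not transcribed.
So DulD is not produced.
With no repressor bound, *dulR* is transcribed.
So DulR is produced and active.
Homoserine is absent, so QilC is active.
No repressor is bound and QilC is active, so *cilF* is transcribed.
So CilF is produced and active.
With repressor QilY bound, *temK* is not transcribed.
→ *temK* is OFF in A.
Condition B:
Turanose is present, so QilY is inactive.
Ni²⁺ is present, so QuvR is active.
Palatinose is present, so IrpF is active.
With repressor IrpF bound, *dulD* is not transcribed.
So DulD is not produced.
With no repressor bound, *dulR* is transcribed.
So DulR is produced and active.
Homoserine is present, so QilC is inactive.
Required activator QilC is absent, so *cilF* is not transcribed.
So CilF is not produced.
No repressor is bound and DulR is active, so *temK* is transcribed.
→ *temK* is ON in B.

B only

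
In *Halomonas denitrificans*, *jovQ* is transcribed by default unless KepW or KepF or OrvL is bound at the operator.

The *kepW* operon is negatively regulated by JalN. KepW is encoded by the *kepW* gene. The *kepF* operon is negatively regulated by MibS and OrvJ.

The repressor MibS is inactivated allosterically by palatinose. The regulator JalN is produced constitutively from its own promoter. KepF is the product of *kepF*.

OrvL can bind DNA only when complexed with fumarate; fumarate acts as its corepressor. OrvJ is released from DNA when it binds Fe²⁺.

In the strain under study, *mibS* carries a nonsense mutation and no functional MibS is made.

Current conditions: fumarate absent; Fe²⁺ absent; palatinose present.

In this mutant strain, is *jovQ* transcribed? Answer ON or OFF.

JalN is produced constitutively and is active.
With repressor JalN bound, *kepW* is not transcribed.
So KepW is not produced.
MibS is non-functional in this strain, so it has no effect.
Fe²⁺ is absent, so OrvJ is active.
With repressor OrvJ bound, *kepF* is not transcribed.
So KepF is not produced.
Fumarate is absent, so OrvL is inactive.
With no repressor bound, *jovQ* is transcribed.

ON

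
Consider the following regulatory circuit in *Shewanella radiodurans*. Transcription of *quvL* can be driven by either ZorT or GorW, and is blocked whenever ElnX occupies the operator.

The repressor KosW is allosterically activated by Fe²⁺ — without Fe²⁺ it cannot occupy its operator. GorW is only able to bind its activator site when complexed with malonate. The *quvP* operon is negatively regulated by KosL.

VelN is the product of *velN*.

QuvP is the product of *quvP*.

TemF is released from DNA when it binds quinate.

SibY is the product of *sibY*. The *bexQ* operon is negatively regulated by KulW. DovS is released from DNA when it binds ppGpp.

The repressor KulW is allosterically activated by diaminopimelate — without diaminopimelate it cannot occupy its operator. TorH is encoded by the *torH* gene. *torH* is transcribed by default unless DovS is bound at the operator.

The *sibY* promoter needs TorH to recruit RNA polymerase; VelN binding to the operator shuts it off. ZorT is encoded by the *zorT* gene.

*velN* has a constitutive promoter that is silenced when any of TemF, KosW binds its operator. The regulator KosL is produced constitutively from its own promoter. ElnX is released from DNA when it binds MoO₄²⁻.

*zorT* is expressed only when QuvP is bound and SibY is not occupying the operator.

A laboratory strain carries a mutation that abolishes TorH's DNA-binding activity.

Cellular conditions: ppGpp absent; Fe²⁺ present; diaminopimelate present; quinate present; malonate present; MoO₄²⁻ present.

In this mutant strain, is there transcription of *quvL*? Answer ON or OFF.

ON

MoO₄²⁻ is present, so ElnX is inactive.
KosL is produced constitutively and is active.
With repressor KosL bound, *quvP* is not transcribed.
So QuvP is not produced.
TorH is non-functional in this strain, so it has no effect.
Quinate is present, so TemF is inactive.
Fe²⁺ is present, so KosW is active.
With repressor KosW bound, *velN* is not transcribed.
So VelN is not produced.
Required activator TorH is absent, so *sibY* is not transcribed.
So SibY is not produced.
Required activator QuvP is absent, so *zorT* is not transcribed.
So ZorT is not produced.
Malonate is present, so GorW is active.
Activator GorW is present, so *quvL* is transcribed.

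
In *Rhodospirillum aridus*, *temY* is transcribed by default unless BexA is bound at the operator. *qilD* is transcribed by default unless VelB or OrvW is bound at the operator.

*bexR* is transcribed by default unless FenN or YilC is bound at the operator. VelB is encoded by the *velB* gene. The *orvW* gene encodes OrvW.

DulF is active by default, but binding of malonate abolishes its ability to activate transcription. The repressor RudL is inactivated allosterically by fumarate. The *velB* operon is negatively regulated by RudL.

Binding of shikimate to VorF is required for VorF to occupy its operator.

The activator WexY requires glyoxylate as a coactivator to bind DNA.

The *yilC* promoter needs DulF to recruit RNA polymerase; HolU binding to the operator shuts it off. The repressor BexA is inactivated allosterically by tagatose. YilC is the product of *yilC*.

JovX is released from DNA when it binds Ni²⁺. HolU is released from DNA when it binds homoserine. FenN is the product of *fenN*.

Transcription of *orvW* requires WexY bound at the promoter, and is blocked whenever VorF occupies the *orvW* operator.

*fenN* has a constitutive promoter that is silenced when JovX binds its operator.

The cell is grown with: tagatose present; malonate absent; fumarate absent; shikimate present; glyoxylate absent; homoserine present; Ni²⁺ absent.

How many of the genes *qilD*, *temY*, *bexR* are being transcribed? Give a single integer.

2

Fumarate is absent, so RudL is active.
With repressor RudL bound, *velB* is not transcribed.
So VelB is not produced.
Shikimate is present, so VorF is active.
Glyoxylate is absent, so WexY is inactive.
With repressor VorF bound, *orvW* is not transcribed.
So OrvW is not produced.
With no repressor bound, *qilD* is transcribed.
→ *qilD* is ON.
Tagatose is present, so BexA is inactive.
With no repressor bound, *temY* is transcribed.
→ *temY* is ON.
Ni²⁺ is absent, so JovX is active.
With repressor JovX bound, *fenN* is not transcribed.
So FenN is not produced.
Malonate is absent, so DulF is active.
Homoserine is present, so HolU is inactive.
No repressor is bound and DulF is active, so *yilC* is transcribed.
So YilC is produced and active.
With repressor YilC bound, *bexR* is not transcribed.
→ *bexR* is OFF.
2 of the 3 genes are transcribed.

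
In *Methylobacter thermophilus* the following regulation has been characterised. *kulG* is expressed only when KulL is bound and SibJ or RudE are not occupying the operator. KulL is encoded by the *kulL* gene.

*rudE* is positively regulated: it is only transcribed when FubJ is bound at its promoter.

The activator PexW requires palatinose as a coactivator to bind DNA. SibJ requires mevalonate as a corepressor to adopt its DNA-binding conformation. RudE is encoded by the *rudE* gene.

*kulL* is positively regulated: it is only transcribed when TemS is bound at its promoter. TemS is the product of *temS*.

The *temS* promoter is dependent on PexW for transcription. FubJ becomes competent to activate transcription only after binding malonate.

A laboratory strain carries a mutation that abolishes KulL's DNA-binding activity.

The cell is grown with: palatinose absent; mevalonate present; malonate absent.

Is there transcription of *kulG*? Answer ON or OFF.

KulL is non-functional in this strain, so it has no effect.
Mevalonate is present, so SibJ is active.
Malonate is absent, so FubJ is inactive.
Required activator FubJ is absent, so *rudE* is not transcribed.
So RudE is not produced.
With repressor SibJ bound, *kulG* is not transcribed.

OFF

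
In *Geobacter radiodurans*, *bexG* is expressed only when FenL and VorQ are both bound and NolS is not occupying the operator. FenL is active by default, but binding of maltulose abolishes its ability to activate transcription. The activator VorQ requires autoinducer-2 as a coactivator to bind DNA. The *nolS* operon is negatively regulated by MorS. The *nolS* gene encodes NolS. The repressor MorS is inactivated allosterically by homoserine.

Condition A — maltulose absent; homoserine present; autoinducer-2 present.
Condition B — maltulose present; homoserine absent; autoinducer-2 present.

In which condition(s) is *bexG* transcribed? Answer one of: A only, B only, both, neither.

neither

Condition A:
Maltulose is absent, so FenL is active.
Homoserine is present, so MorS is inactive.
With no repressor bound, *nolS* is transcribed.
So NolS is produced and active.
Autoinducer-2 is present, so VorQ is active.
With repressor NolS bound, *bexG* is not transcribed.
→ *bexG* is OFF in A.
Condition B:
Maltulose is present, so FenL is inactive.
Homoserine is absent, so MorS is active.
With repressor MorS bound, *nolS* is not transcribed.
So NolS is not produced.
Autoinducer-2 is present, so VorQ is active.
Required activator FenL is absent, so *bexG* is not transcribed.
→ *bexG* is OFF in B.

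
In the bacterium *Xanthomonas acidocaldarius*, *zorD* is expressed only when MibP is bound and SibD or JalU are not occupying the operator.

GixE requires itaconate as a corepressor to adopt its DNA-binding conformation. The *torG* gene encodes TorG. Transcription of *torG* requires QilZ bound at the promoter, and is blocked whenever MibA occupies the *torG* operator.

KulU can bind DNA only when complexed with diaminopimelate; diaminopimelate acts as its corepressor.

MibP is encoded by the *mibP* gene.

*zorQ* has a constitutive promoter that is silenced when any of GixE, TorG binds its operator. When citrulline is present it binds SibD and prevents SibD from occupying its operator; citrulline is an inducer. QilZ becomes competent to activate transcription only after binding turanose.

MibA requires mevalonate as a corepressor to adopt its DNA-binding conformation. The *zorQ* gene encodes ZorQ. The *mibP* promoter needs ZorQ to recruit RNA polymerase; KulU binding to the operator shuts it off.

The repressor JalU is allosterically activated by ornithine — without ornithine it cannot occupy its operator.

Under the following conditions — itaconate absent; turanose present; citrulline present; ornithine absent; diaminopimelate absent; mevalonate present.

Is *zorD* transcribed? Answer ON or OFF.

ON

Itaconate is absent, so GixE is inactive.
Turanose is present, so QilZ is active.
Mevalonate is present, so MibA is active.
With repressor MibA bound, *torG* is not transcribed.
So TorG is not produced.
With no repressor bound, *zorQ* is transcribed.
So ZorQ is produced and active.
Diaminopimelate is absent, so KulU is inactive.
No repressor is bound and ZorQ is active, so *mibP* is transcribed.
So MibP is produced and active.
Citrulline is present, so SibD is inactive.
Ornithine is absent, so JalU is inactive.
No repressor is bound and MibP is active, so *zorD* is transcribed.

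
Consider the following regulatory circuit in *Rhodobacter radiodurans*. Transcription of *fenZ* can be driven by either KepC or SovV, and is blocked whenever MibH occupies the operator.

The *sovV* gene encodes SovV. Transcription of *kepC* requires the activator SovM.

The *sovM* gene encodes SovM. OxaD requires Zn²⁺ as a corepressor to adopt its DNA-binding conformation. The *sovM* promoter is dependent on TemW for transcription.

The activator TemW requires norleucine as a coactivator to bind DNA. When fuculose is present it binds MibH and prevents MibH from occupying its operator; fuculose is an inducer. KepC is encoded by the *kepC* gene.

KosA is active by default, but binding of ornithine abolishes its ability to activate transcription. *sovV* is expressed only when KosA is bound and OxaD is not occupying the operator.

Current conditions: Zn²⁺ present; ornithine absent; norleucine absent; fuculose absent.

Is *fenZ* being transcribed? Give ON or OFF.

Norleucine is absent, so TemW is inactive.
Required activator TemW is absent, so *sovM* is not transcribed.
So SovM is not produced.
Required activator SovM is absent, so *kepC* is not transcribed.
So KepC is not produced.
Fuculose is absent, so MibH is active.
Ornithine is absent, so KosA is active.
Zn²⁺ is present, so OxaD is active.
With repressor OxaD bound, *sovV* is not transcribed.
So SovV is not produced.
With repressor MibH bound, *fenZ* is not transcribed.

OFF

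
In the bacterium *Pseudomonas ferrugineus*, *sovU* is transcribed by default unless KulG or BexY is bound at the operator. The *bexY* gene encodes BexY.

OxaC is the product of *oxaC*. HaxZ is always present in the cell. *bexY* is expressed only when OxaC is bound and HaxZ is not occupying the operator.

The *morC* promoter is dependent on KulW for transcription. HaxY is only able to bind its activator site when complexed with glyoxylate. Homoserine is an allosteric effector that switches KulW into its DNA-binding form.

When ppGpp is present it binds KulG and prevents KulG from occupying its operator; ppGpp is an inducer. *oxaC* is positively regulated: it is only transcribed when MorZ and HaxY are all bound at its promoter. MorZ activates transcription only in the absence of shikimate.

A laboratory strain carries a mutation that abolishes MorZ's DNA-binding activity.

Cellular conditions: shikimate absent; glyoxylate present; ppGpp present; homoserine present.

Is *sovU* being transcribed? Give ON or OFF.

ppGpp is present, so KulG is inactive.
HaxZ is produced constitutively and is active.
MorZ is non-functional in this strain, so it has no effect.
Glyoxylate is present, so HaxY is active.
Required activator MorZ is absent, so *oxaC* is not transcribed.
So OxaC is not produced.
With repressor HaxZ bound, *bexY* is not transcribed.
So BexY is not produced.
With no repressor bound, *sovU* is transcribed.

ON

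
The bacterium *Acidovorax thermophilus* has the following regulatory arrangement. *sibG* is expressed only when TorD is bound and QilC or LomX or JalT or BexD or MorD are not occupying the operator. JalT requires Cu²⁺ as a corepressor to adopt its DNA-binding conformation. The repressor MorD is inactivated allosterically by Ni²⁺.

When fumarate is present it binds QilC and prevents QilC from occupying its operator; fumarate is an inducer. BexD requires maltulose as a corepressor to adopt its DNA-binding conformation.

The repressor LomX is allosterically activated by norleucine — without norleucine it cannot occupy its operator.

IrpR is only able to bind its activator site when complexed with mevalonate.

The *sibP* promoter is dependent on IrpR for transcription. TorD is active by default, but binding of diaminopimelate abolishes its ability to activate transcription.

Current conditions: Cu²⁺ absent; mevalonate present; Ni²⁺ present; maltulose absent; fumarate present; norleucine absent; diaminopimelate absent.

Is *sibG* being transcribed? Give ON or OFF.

Fumarate is present, so QilC is inactive.
Norleucine is absent, so LomX is inactive.
Diaminopimelate is absent, so TorD is active.
Cu²⁺ is absent, so JalT is inactive.
Maltulose is absent, so BexD is inactive.
Ni²⁺ is present, so MorD is inactive.
No repressor is bound and TorD is active, so *sibG* is transcribed.

ON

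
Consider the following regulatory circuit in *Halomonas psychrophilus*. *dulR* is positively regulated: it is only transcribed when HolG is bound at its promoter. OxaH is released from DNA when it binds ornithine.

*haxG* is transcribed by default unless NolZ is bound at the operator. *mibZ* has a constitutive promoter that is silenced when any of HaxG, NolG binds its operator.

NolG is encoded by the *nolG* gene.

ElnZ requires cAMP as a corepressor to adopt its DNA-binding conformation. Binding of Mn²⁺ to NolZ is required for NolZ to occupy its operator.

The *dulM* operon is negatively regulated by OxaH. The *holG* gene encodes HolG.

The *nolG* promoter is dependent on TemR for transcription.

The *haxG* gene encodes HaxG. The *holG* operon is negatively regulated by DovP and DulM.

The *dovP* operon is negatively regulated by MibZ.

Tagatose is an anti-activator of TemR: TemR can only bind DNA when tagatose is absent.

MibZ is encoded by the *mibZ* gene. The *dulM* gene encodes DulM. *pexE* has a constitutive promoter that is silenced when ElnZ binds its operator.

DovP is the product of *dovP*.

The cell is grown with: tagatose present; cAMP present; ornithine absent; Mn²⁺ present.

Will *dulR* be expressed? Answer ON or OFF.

Mn²⁺ is present, so NolZ is active.
With repressor NolZ bound, *haxG* is not transcribed.
So HaxG is not produced.
Tagatose is present, so TemR is inactive.
Required activator TemR is absent, so *nolG* is not transcribed.
So NolG is not produced.
With no repressor bound, *mibZ* is transcribed.
So MibZ is produced and active.
With repressor MibZ bound, *dovP* is not transcribed.
So DovP is not produced.
Ornithine is absent, so OxaH is active.
With repressor OxaH bound, *dulM* is not transcribed.
So DulM is not produced.
With no repressor bound, *holG* is transcribed.
So HolG is produced and active.
No repressor is bound and HolG is active, so *dulR* is transcribed.

ON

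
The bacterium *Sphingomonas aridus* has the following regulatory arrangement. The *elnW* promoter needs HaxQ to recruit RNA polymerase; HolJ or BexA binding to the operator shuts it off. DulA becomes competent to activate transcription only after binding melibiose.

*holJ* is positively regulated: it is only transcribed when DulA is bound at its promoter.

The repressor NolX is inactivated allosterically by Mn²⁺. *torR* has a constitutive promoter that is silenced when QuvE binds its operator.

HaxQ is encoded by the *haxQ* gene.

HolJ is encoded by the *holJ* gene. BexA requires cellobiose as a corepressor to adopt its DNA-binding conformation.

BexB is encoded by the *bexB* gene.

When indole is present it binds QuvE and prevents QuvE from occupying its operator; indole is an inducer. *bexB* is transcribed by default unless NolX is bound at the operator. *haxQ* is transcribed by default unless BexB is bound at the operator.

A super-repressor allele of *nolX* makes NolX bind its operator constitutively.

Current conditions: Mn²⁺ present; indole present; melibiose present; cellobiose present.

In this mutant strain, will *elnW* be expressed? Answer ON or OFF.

Melibiose is present, so DulA is active.
No repressor is bound and DulA is active, so *holJ* is transcribed.
So HolJ is produced and active.
Cellobiose is present, so BexA is active.
NolX is constitutively active in this strain.
With repressor NolX bound, *bexB* is not transcribed.
So BexB is not produced.
With no repressor bound, *haxQ* is transcribed.
So HaxQ is produced and active.
With repressor HolJ bound, *elnW* is not transcribed.

OFF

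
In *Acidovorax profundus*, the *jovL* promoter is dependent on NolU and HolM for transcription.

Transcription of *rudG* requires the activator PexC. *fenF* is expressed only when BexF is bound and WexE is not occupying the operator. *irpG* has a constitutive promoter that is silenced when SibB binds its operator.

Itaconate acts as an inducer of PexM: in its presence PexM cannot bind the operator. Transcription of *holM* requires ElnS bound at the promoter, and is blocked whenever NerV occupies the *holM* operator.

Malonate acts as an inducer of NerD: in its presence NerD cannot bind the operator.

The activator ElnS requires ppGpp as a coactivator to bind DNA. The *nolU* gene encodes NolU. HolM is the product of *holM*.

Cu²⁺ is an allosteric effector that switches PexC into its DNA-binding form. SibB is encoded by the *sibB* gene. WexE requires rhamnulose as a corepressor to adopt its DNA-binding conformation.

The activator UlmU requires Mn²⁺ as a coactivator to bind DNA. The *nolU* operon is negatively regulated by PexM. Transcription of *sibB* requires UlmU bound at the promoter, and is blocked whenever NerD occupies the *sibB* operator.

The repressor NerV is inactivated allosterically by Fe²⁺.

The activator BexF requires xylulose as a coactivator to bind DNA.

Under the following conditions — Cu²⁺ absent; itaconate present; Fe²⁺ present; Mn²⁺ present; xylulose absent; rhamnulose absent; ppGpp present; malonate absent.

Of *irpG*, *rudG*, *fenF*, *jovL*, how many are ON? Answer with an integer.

Malonate is absent, so NerD is active.
Mn²⁺ is present, so UlmU is active.
With repressor NerD bound, *sibB* is not transcribed.
So SibB is not produced.
With no repressor bound, *irpG* is transcribed.
→ *irpG* is ON.
Cu²⁺ is absent, so PexC is inactive.
Required activator PexC is absent, so *rudG* is not transcribed.
→ *rudG* is OFF.
Rhamnulose is absent, so WexE is inactive.
Xylulose is absent, so BexF is inactive.
Required activator BexF is absent, so *fenF* is not transcribed.
→ *fenF* is OFF.
Itaconate is present, so PexM is inactive.
With no repressor bound, *nolU* is transcribed.
So NolU is produced and active.
ppGpp is present, so ElnS is active.
Fe²⁺ is present, so NerV is inactive.
No repressor is bound and ElnS is active, so *holM* is transcribed.
So HolM is produced and active.
No repressor is bound and NolU and HolM are active, so *jovL* is transcribed.
→ *jovL* is ON.
2 of the 4 genes are transcribed.

2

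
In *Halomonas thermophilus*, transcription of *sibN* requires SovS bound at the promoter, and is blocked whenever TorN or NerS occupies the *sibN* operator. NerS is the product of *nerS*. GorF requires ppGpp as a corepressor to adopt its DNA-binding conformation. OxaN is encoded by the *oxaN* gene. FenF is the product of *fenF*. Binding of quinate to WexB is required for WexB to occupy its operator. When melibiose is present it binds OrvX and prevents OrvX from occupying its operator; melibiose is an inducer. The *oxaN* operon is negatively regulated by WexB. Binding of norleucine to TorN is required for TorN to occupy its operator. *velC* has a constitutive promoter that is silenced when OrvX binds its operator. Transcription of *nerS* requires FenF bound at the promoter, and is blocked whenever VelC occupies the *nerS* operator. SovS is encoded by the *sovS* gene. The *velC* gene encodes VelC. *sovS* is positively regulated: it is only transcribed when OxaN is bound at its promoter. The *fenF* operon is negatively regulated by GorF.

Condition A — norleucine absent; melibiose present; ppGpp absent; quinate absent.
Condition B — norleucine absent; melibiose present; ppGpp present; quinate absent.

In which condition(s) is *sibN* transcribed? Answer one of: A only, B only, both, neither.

Condition A:
Norleucine is absent, so TorN is inactive.
Melibiose is present, so OrvX is inactive.
With no repressor bound, *velC* is transcribed.
So VelC is produced and active.
ppGpp is absent, so GorF is inactive.
With no repressor bound, *fenF* is transcribed.
So FenF is produced and active.
With repressor VelC bound, *nerS* is not transcribed.
So NerS is not produced.
Quinate is absent, so WexB is inactive.
With no repressor bound, *oxaN* is transcribed.
So OxaN is produced and active.
No repressor is bound and OxaN is active, so *sovS* is transcribed.
So SovS is produced and active.
No repressor is bound and SovS is active, so *sibN* is transcribed.
→ *sibN* is ON in A.
Condition B:
Norleucine is absent, so TorN is inactive.
Melibiose is present, so OrvX is inactive.
With no repressor bound, *velC* is transcribed.
So VelC is produced and active.
ppGpp is present, so GorF is active.
With repressor GorF bound, *fenF* is not transcribed.
So FenF is not produced.
With repressor VelC bound, *nerS* is not transcribed.
So NerS is not produced.
Quinate is absent, so WexB is inactive.
With no repressor bound, *oxaN* is transcribed.
So OxaN is produced and active.
No repressor is bound and OxaN is active, so *sovS* is transcribed.
So SovS is produced and active.
No repressor is bound and SovS is active, so *sibN* is transcribed.
→ *sibN* is ON in B.

both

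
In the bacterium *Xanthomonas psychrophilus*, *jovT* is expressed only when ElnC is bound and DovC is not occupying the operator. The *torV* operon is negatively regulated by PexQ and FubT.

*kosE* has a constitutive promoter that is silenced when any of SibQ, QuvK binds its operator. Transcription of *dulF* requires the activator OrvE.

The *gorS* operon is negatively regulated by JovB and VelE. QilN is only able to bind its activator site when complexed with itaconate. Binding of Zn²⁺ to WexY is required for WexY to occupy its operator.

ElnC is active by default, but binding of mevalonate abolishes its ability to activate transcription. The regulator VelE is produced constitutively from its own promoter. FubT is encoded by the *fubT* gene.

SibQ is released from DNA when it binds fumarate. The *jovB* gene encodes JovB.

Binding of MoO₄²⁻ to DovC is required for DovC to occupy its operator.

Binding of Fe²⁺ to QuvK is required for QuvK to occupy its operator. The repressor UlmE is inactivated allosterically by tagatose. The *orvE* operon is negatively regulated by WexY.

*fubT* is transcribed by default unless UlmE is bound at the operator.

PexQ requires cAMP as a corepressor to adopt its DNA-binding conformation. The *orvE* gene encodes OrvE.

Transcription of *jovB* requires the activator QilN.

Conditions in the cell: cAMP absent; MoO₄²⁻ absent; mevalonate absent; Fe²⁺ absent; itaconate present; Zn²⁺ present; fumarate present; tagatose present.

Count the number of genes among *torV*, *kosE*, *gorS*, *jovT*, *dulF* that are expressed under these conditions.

2

cAMP is absent, so PexQ is inactive.
Tagatose is present, so UlmE is inactive.
With no repressor bound, *fubT* is transcribed.
So FubT is produced and active.
With repressor FubT bound, *torV* is not transcribed.
→ *torV* is OFF.
Fumarate is present, so SibQ is inactive.
Fe²⁺ is absent, so QuvK is inactive.
With no repressor bound, *kosE* is transcribed.
→ *kosE* is ON.
Itaconate is present, so QilN is active.
No repressor is bound and QilN is active, so *jovB* is transcribed.
So JovB is produced and active.
VelE is produced constitutively and is active.
With repressor JovB bound, *gorS* is not transcribed.
→ *gorS* is OFF.
Mevalonate is absent, so ElnC is active.
MoO₄²⁻ is absent, so DovC is inactive.
No repressor is bound and ElnC is active, so *jovT* is transcribed.
→ *jovT* is ON.
Zn²⁺ is present, so WexY is active.
With repressor WexY bound, *orvE* is not transcribed.
So OrvE is not produced.
Required activator OrvE is absent, so *dulF* is not transcribed.
→ *dulF* is OFF.
2 of the 5 genes are transcribed.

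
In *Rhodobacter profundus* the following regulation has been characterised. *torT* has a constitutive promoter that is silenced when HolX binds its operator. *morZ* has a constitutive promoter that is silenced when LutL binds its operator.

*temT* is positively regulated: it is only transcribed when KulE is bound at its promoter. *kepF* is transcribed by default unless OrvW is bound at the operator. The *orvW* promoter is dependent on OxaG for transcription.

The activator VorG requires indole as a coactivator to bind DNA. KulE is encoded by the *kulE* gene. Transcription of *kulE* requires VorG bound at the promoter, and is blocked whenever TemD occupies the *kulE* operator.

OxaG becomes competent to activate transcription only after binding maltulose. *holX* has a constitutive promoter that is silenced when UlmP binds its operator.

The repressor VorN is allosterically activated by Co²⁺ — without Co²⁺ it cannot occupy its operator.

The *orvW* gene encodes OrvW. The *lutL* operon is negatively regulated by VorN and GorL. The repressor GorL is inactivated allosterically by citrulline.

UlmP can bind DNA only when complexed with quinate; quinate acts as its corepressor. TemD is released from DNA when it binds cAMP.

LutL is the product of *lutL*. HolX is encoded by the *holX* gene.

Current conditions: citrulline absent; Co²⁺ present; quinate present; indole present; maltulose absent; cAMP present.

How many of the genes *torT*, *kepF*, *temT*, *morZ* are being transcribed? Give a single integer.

4

Quinate is present, so UlmP is active.
With repressor UlmP bound, *holX* is not transcribed.
So HolX is not produced.
With no repressor bound, *torT* is transcribed.
→ *torT* is ON.
Maltulose is absent, so OxaG is inactive.
Required activator OxaG is absent, so *orvW* is not transcribed.
So OrvW is not produced.
With no repressor bound, *kepF* is transcribed.
→ *kepF* is ON.
Indole is present, so VorG is active.
cAMP is present, so TemD is inactive.
No repressor is bound and VorG is active, so *kulE* is transcribed.
So KulE is produced and active.
No repressor is bound and KulE is active, so *temT* is transcribed.
→ *temT* is ON.
Co²⁺ is present, so VorN is active.
Citrulline is absent, so GorL is active.
With repressor VorN bound, *lutL* is not transcribed.
So LutL is not produced.
With no repressor bound, *morZ* is transcribed.
→ *morZ* is ON.
4 of the 4 genes are transcribed.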